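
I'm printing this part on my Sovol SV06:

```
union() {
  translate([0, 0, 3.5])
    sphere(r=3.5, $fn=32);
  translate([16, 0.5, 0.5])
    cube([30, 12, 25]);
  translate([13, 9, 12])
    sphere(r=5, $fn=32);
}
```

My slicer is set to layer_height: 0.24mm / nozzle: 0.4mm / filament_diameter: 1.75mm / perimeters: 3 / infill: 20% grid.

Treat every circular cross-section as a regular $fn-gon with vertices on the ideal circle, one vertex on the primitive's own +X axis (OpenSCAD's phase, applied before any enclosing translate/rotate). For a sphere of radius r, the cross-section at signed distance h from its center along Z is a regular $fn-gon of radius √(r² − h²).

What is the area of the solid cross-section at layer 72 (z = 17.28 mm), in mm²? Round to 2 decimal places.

360.00 mm²

At z = 17.28 mm: the sphere is absent (|z−center|=13.780 > r=3.5); the cube at (16, 0.5) is present — its section is the full 30×12 rectangle (area 360.00 mm²); the sphere at (13, 9) is absent (|z−center|=5.280 > r=5); Taking the union: only the 30×12 cube at (16, 0.5) is present, so the union is just that shape — area = 360.00 mm². Overall, the cross-section is a single solid region. Net area = 360.00 mm².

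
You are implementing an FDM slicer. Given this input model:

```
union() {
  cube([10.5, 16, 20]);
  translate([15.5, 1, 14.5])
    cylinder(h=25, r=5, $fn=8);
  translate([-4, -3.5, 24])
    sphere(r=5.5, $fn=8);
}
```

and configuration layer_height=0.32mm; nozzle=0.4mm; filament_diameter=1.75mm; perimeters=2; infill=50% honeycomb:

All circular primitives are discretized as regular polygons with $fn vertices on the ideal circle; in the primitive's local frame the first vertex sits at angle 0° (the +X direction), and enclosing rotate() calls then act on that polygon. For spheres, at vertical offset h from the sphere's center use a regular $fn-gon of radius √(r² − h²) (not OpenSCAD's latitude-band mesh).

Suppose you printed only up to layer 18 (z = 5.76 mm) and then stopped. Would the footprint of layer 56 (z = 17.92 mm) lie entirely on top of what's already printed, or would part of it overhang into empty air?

Compare the two slices. At z = 5.76: the cube is present — its section is the full 10.5×16 rectangle (area 168.00 mm²); the cylinder at (15.5, 1) does not reach this height (z outside [14.5, 39.5]); the sphere at (-4, -3.5) does not reach this height (|z−center|=18.240 > r=5.5); Merging all regions: only the 10.5×16 cube is present, so the union is just that shape — area = 168.00 mm². At z = 17.92: the 10.5×16 cube contributes its full rectangle (area 168.00 mm²); the r=5 cylinder at (15.5, 1) contributes a regular 8-gon of circumradius 5 (area = (8/2)·5.000²·sin(360°/8) = 70.71 mm²); the sphere at (-4, -3.5) does not reach this height (|z−center|=6.080 > r=5.5); Taking the union: the 2 present regions are separate (no shared area or edge), so areas and boundary lengths simply add and each stays a separate island — area = 238.71 mm². Checking containment: at z = 17.92 the cross-section extends beyond the z = 5.76 cross-section by about 70.71 mm².

part overhangs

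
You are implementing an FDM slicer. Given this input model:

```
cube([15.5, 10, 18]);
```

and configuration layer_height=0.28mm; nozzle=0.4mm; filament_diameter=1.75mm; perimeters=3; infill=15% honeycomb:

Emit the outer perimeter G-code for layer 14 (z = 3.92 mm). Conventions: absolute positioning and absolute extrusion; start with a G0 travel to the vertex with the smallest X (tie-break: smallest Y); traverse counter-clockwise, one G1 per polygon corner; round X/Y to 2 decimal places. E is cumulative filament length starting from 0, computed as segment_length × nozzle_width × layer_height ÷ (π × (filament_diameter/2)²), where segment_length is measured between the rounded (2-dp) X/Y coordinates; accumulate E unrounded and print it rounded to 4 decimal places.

G0 X0.00 Y0.00 Z3.92
G1 X15.50 Y0.00 E0.7217
G1 X15.50 Y10.00 E1.1874
G1 X0.00 Y10.00 E1.9091
G1 X0.00 Y0.00 E2.3748

At z = 3.92 mm: the cube (footprint 15.5×10) is included at this height. The outline is a single polygon with 4 vertices. Extrusion per mm of travel: 0.4 × 0.28 / (π × 0.875²) = 0.046564. Accumulating E over each segment gives final E = 2.3748.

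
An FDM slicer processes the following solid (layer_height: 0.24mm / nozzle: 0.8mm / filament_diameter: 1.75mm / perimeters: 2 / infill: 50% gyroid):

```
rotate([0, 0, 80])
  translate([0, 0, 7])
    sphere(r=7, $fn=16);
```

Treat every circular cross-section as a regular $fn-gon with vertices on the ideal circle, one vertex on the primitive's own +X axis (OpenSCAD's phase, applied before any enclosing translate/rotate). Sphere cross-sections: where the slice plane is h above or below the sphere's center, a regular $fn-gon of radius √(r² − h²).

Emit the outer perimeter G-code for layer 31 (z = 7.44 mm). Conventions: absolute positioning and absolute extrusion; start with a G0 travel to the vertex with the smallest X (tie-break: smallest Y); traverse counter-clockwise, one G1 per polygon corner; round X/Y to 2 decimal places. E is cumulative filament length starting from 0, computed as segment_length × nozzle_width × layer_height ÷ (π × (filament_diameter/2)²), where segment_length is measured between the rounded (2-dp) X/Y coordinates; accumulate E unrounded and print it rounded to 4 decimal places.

At z = 7.44 mm: the sphere: section is a regular 16-gon, circumradius = √(r²−h²) = √(7²−0.44²) = 6.986; (rotated 80° about Z; rotation is an isometry so areas/perimeters/island counts are preserved). The outline is a single polygon with 16 vertices. Extrusion per mm of travel: 0.8 × 0.24 / (π × 0.875²) = 0.079824. Accumulating E over each segment gives final E = 3.4807.

G0 X-6.88 Y1.21 Z7.44
G1 X-6.82 Y-1.51 E0.2172
G1 X-5.72 Y-4.01 E0.4352
G1 X-3.75 Y-5.89 E0.6526
G1 X-1.21 Y-6.88 E0.8702
G1 X1.51 Y-6.82 E1.0874
G1 X4.01 Y-5.72 E1.3054
G1 X5.89 Y-3.75 E1.5227
G1 X6.88 Y-1.21 E1.7404
G1 X6.82 Y1.51 E1.9575
G1 X5.72 Y4.01 E2.1756
G1 X3.75 Y5.89 E2.3929
G1 X1.21 Y6.88 E2.6105
G1 X-1.51 Y6.82 E2.8277
G1 X-4.01 Y5.72 E3.0457
G1 X-5.89 Y3.75 E3.2631
G1 X-6.88 Y1.21 E3.4807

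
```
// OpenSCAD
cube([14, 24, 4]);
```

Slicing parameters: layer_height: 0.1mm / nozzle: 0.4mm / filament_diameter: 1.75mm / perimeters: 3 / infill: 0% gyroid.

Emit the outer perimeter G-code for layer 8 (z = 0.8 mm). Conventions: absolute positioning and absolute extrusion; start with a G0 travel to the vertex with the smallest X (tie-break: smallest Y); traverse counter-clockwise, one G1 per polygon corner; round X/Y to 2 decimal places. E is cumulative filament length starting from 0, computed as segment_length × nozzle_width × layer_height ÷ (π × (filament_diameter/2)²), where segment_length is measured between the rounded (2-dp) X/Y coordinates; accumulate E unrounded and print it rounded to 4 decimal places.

At z = 0.8 mm: the 14×24 cube contributes its full rectangle. The outline is a single polygon with 4 vertices. Extrusion per mm of travel: 0.4 × 0.1 / (π × 0.875²) = 0.016630. Accumulating E over each segment gives final E = 1.2639.

G0 X0.00 Y0.00 Z0.80
G1 X14.00 Y0.00 E0.2328
G1 X14.00 Y24.00 E0.6319
G1 X0.00 Y24.00 E0.8648
G1 X0.00 Y0.00 E1.2639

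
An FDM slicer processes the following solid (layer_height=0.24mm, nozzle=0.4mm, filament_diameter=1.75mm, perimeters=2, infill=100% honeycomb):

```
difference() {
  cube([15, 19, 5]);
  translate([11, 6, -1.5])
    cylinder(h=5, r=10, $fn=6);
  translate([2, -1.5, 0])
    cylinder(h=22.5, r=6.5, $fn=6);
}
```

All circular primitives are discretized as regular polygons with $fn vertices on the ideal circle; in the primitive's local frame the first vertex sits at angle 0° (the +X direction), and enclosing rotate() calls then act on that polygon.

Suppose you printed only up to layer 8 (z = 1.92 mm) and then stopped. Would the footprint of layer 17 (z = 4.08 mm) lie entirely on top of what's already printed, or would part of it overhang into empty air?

part overhangs

Compare the two slices. At z = 1.92: the 15×19 cube contributes its full rectangle (area 285.00 mm²); the cylinder at (11, 6): section is a regular 6-gon, circumradius r=10 (area = (6/2)·10.000²·sin(360°/6) = 259.81 mm²); the r=6.5 cylinder at (2, -1.5) contributes a regular 6-gon of circumradius 6.5 (area = (6/2)·6.500²·sin(360°/6) = 109.77 mm²); After the difference (first − rest): starting from the 15×19 cube (285.00 mm²), the r=10 cylinder at (11, 6) partially overlaps it — only the 173.20 mm² overlap (of its 259.81 mm²) is removed, clipping the outline; the r=6.5 cylinder at (2, -1.5) partially overlaps it — only the 13.51 mm² overlap (of its 109.77 mm²) is removed, clipping the outline — area = 98.29 mm². At z = 4.08: the cube is present — its section is the full 15×19 rectangle (area 285.00 mm²); the cylinder at (11, 6) is not intersected at this z (z outside [-1.5, 3.5]); the r=6.5 cylinder at (2, -1.5) contributes a regular 6-gon of circumradius 6.5 (area = (6/2)·6.500²·sin(360°/6) = 109.77 mm²); After the difference (first − rest): starting from the 15×19 cube (285.00 mm²), the r=6.5 cylinder at (2, -1.5) partially overlaps it — only the 26.60 mm² overlap (of its 109.77 mm²) is removed, clipping the outline — area = 258.40 mm². Checking containment: at z = 4.08 the cross-section extends beyond the z = 1.92 cross-section by about 160.11 mm².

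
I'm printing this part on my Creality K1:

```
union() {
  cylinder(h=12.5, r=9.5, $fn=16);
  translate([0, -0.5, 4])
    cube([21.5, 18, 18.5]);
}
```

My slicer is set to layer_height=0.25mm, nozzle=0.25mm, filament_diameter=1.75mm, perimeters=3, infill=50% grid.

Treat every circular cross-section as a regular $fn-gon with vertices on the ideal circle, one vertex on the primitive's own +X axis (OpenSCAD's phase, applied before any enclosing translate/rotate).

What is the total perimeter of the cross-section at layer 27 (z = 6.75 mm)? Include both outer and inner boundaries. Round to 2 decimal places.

103.57 mm

At z = 6.75 mm: the r=9.5 cylinder contributes a regular 16-gon of circumradius 9.5 (perimeter = 2·16·9.500·sin(180°/16) = 59.31 mm); the cube at (0, -0.5) is present — its section is the full 21.5×18 rectangle (perimeter 79.00 mm); Combining (union): the regions partially overlap (shared area 73.80 mm²), so the edge portions inside another operand are dropped and the merged outline is re-measured after clipping — boundary = 103.57 mm. Overall, the cross-section is a single solid region. Total boundary length (outer) = 103.57 mm.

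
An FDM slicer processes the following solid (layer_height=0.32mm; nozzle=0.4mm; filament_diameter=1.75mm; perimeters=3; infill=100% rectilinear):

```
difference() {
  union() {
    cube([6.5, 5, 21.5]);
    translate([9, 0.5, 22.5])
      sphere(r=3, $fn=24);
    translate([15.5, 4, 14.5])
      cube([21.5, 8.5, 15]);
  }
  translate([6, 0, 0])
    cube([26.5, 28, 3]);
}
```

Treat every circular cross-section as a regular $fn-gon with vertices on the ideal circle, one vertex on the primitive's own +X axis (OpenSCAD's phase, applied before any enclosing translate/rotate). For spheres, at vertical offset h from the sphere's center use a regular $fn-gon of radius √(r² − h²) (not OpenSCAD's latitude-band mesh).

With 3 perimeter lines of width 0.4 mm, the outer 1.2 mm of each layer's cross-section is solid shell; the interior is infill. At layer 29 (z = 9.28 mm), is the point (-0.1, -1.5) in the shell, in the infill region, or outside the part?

At z = 9.28 mm: the 6.5×5 cube contributes its full rectangle; the sphere at (9, 0.5) is not intersected at this z (|z−center|=13.220 > r=3); the cube at (15.5, 4) is not intersected at this z (z outside [14.5, 29.5]); Combining (union): only the 6.5×5 cube is present, so the union is just that shape — 1 connected region; the cube at (6, 0) is absent (z outside [0, 3]); Taking the first minus the rest: none of the subtracted shapes is present at this height, so the result so far is unchanged — 1 connected region. Overall, the cross-section is a single solid region. The nearest boundary edge runs (0.00, 0.00)→(6.50, 0.00); distance from the point to it = 1.50 mm. The point is not inside any of the regions above, so it lies outside the cross-section (1.50 mm from the nearest boundary).

outside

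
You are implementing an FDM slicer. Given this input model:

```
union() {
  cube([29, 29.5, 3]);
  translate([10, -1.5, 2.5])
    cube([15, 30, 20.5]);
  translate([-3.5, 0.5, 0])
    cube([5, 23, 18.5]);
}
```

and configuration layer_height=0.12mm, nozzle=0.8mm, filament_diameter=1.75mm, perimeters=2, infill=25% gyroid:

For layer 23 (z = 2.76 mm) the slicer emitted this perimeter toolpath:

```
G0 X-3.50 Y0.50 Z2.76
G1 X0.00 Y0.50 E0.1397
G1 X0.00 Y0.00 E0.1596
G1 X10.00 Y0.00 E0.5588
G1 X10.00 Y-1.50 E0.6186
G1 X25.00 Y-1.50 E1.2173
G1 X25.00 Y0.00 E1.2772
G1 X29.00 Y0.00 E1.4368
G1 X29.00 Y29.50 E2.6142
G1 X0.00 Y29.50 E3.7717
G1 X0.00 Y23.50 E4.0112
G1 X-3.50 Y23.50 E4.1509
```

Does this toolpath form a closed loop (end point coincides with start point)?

no

Start point (G0): (-3.50, 0.50). End point (last G1): the path does not return to the start — open.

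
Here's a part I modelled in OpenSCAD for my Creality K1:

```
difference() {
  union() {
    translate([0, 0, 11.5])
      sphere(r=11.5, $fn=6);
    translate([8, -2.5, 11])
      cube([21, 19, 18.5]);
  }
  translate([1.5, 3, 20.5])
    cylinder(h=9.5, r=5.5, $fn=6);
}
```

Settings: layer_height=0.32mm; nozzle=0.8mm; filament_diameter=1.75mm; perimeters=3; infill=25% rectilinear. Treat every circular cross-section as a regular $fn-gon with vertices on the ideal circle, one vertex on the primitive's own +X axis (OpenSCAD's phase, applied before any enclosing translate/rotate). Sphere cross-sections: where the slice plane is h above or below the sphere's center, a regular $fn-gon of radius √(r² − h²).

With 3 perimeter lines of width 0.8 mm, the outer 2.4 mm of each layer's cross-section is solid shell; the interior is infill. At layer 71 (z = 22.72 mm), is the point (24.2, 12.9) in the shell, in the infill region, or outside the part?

infill

At z = 22.72 mm: the r=11.5 sphere contributes a regular 6-gon of circumradius √(11.5²−11.22²) = 2.522; the cube at (8, -2.5) is present — its section is the full 21×19 rectangle; Combining (union): the 2 present regions are separate (no shared area or edge), so areas and boundary lengths simply add and each stays a separate island — 2 connected regions; the r=5.5 cylinder at (1.5, 3) gives a regular 6-gon of circumradius 5.5 (constant along its height); Subtracting the remaining from the first: starting from the result so far, the r=5.5 cylinder at (1.5, 3) partially overlaps it — only the 14.89 mm² overlap (of its 78.59 mm²) is removed, clipping the outline — 2 connected regions. Overall, the cross-section has 2 separate islands. The nearest boundary edge runs (8.00, 16.50)→(29.00, 16.50); distance from the point to it = 3.60 mm. (Shell/infill is judged within the island containing the point — the largest one.) The point is inside the cross-section and 3.60 mm from the nearest boundary — more than the 2.4 mm shell width (3 × 0.8), so it's in the infill interior.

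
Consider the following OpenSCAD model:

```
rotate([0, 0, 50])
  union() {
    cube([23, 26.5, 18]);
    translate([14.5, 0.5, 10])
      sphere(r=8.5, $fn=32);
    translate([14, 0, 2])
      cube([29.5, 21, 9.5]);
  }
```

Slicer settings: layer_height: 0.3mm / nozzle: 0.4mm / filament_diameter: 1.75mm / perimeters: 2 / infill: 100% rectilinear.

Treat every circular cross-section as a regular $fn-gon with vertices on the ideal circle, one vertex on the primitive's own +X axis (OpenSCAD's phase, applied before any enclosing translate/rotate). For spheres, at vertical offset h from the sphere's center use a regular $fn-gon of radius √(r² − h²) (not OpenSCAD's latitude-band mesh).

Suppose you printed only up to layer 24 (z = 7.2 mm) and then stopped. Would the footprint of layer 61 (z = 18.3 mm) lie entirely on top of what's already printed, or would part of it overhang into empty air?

entirely on top

Compare the two slices. At z = 7.2: the 23×26.5 cube contributes its full rectangle (area 609.50 mm²); the r=8.5 sphere at (14.5, 0.5) slices to a regular 32-gon of circumradius 8.026 (√(r²−h²) with h=2.8 from center) (area = (32/2)·8.026²·sin(360°/32) = 201.05 mm²); the 29.5×21 cube at (14, 0) contributes its full rectangle (area 619.50 mm²); Combining (union): the regions partially overlap — summed areas 1430.05 mm² minus the doubly-counted overlap 297.53 mm² gives 1132.53 mm² — area = 1132.53 mm²; (rotated 50° about Z; rotation is an isometry so areas/perimeters/island counts are preserved). At z = 18.3: the cube is not intersected at this z (z outside [0, 18]); the r=8.5 sphere at (14.5, 0.5) contributes a regular 32-gon of circumradius √(8.5²−8.3²) = 1.833 (area = (32/2)·1.833²·sin(360°/32) = 10.49 mm²); the cube at (14, 0) is absent (z outside [2, 11.5]); Combining (union): only the r=8.5 sphere at (14.5, 0.5) is present, so the union is just that shape — area = 10.49 mm²; (whole slice rotated 50° about Z — lengths, areas and connectivity unchanged). Checking containment: the cross-section at z = 18.3 is a subset of the cross-section at z = 7.2.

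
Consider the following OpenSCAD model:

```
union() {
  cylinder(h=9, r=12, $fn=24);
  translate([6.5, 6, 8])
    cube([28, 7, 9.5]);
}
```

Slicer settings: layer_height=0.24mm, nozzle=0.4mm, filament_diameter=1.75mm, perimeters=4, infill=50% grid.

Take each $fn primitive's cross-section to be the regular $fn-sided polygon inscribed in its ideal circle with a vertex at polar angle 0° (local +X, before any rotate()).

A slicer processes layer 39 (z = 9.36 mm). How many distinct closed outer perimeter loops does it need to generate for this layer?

1

At z = 9.36 mm: the cylinder is absent (z outside [0, 9]); the cube at (6.5, 6) (footprint 28×7) is included at this height; Taking the union: only the 28×7 cube at (6.5, 6) is present, so the union is just that shape — 1 connected region. The result has 1 disconnected region.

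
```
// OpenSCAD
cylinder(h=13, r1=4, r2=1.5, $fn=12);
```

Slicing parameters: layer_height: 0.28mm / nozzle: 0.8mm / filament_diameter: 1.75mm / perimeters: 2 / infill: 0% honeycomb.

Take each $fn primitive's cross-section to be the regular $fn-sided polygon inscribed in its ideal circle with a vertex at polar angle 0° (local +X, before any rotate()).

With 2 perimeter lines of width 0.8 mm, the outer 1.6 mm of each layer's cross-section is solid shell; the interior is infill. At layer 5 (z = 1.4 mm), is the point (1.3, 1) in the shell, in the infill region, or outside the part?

infill

At z = 1.4 mm: the cone: at t=0.108 of its height the radius interpolates to r₁+(r₂−r₁)t = 3.731, giving a regular 12-gon of that circumradius. Overall, the cross-section is a single solid region. The nearest boundary edge runs (3.23, 1.87)→(1.87, 3.23); distance from the point to it = 1.98 mm. The point is inside the cross-section and 1.98 mm from the nearest boundary — more than the 1.6 mm shell width (2 × 0.8), so it's in the infill interior.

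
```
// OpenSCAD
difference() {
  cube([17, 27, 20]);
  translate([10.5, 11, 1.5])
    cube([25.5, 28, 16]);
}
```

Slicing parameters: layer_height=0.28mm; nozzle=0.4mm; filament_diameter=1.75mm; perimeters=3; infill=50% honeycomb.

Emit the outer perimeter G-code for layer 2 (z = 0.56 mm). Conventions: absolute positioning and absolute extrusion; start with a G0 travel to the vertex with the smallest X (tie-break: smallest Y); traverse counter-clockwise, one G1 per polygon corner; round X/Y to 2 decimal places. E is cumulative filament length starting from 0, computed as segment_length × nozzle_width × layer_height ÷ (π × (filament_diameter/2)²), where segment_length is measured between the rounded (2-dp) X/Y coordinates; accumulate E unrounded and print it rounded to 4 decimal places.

At z = 0.56 mm: the cube (footprint 17×27) is included at this height; the cube at (10.5, 11) is absent (z outside [1.5, 17.5]); Subtracting the remaining from the first: none of the subtracted shapes is present at this height, so the 17×27 cube is unchanged — 1 connected region. The outline is a single polygon with 4 vertices. Extrusion per mm of travel: 0.4 × 0.28 / (π × 0.875²) = 0.046564. Accumulating E over each segment gives final E = 4.0976.

G0 X0.00 Y0.00 Z0.56
G1 X17.00 Y0.00 E0.7916
G1 X17.00 Y27.00 E2.0488
G1 X0.00 Y27.00 E2.8404
G1 X0.00 Y0.00 E4.0976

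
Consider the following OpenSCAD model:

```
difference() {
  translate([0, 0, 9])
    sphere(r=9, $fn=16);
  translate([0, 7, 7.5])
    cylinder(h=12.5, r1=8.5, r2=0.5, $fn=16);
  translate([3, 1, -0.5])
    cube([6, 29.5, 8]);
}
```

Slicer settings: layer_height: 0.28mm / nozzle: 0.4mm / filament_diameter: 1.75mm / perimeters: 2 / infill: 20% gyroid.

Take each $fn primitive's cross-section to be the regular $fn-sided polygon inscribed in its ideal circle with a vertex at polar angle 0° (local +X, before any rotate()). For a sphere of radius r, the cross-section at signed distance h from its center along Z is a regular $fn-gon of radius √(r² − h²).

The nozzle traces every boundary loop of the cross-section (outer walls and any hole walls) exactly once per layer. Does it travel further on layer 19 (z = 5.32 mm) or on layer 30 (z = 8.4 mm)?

Layer 19 (z = 5.32): the r=9 sphere contributes a regular 16-gon of circumradius √(9²−3.68²) = 8.213 (perimeter = 2·16·8.213·sin(180°/16) = 51.27 mm); the cone at (0, 7) does not reach this height (z outside [7.5, 20]); the cube at (3, 1) is present — its section is the full 6×29.5 rectangle (perimeter 71.00 mm); Taking the first minus the rest: starting from the r=9 sphere, the 6×29.5 cube at (3, 1) partially overlaps it — only the 22.77 mm² overlap (of its 177.00 mm²) is removed, clipping the outline — boundary = 54.17 mm. So its perimeter = 54.17 mm. Layer 30 (z = 8.4): the r=9 sphere slices to a regular 16-gon of circumradius 8.980 (√(r²−h²) with h=0.6 from center) (perimeter = 2·16·8.980·sin(180°/16) = 56.06 mm); the cone at (0, 7) (r1=8.5→r2=0.5) has section circumradius 7.924 here — a regular 16-gon (perimeter = 2·16·7.924·sin(180°/16) = 49.47 mm); the cube at (3, 1) does not reach this height (z outside [-0.5, 7.5]); Subtracting the remaining from the first: starting from the r=9 sphere, the cone at (0, 7) partially overlaps it — only the 104.89 mm² overlap (of its 192.23 mm²) is removed, clipping the outline — boundary = 58.05 mm. So its perimeter = 58.05 mm. Layer 30 is larger (58.05 vs 54.17 mm).

layer 30 (z = 8.4 mm)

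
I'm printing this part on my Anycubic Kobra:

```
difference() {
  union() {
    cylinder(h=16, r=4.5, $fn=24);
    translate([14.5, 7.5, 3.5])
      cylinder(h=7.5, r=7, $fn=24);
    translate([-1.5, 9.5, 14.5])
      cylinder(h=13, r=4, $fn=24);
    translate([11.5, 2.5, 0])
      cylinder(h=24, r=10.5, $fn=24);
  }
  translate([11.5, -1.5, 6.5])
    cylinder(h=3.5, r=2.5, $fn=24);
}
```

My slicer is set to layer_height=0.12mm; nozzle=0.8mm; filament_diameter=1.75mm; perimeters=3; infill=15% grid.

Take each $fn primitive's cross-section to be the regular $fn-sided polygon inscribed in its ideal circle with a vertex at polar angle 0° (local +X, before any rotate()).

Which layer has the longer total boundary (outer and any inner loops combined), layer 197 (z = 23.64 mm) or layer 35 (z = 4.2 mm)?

Layer 197 (z = 23.64): the cylinder is absent (z outside [0, 16]); the cylinder at (14.5, 7.5) does not reach this height (z outside [3.5, 11]); the r=4 cylinder at (-1.5, 9.5) contributes a regular 24-gon of circumradius 4 (perimeter = 2·24·4.000·sin(180°/24) = 25.06 mm); the r=10.5 cylinder at (11.5, 2.5) gives a regular 24-gon of circumradius 10.5 (constant along its height) (perimeter = 2·24·10.500·sin(180°/24) = 65.79 mm); Combining (union): the 2 present regions are separate (no shared area or edge), so areas and boundary lengths simply add and each stays a separate island — boundary = 90.85 mm; the cylinder at (11.5, -1.5) does not reach this height (z outside [6.5, 10]); After the difference (first − rest): none of the subtracted shapes is present at this height, so that combined region is unchanged — boundary = 90.85 mm. So its perimeter = 90.85 mm. Layer 35 (z = 4.2): the cylinder: section is a regular 24-gon, circumradius r=4.5 (perimeter = 2·24·4.500·sin(180°/24) = 28.19 mm); the cylinder at (14.5, 7.5): section is a regular 24-gon, circumradius r=7 (perimeter = 2·24·7.000·sin(180°/24) = 43.86 mm); the cylinder at (-1.5, 9.5) is absent (z outside [14.5, 27.5]); the r=10.5 cylinder at (11.5, 2.5) contributes a regular 24-gon of circumradius 10.5 (perimeter = 2·24·10.500·sin(180°/24) = 65.79 mm); Taking the union: the regions partially overlap (shared area 145.62 mm²), so the edge portions inside another operand are dropped and the merged outline is re-measured after clipping — boundary = 79.20 mm; the cylinder at (11.5, -1.5) does not reach this height (z outside [6.5, 10]); Subtracting the remaining from the first: none of the subtracted shapes is present at this height, so the result so far is unchanged — boundary = 79.20 mm. So its perimeter = 79.20 mm. Layer 197 is larger (90.85 vs 79.20 mm).

layer 197 (z = 23.64 mm)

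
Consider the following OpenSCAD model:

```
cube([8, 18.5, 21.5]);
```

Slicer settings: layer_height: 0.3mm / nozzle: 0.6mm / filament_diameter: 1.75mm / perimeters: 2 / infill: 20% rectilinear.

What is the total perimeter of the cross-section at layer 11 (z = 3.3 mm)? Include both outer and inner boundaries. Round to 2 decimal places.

At z = 3.3 mm: the 8×18.5 cube contributes its full rectangle (perimeter 53.00 mm). Overall, the cross-section is a single solid region. Total boundary length (outer) = 53.00 mm.

53.00 mm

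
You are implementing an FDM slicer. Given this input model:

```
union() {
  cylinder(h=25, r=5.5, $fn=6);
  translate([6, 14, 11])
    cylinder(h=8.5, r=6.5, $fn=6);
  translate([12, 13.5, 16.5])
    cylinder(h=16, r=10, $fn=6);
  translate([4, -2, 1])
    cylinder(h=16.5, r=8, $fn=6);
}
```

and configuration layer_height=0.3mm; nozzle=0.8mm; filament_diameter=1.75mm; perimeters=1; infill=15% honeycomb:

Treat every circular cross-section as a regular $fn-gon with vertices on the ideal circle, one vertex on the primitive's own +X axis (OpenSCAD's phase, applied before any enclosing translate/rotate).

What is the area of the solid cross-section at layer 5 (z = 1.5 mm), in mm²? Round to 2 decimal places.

At z = 1.5 mm: the r=5.5 cylinder gives a regular 6-gon of circumradius 5.5 (constant along its height) (area = (6/2)·5.500²·sin(360°/6) = 78.59 mm²); the cylinder at (6, 14) is not intersected at this z (z outside [11, 19.5]); the cylinder at (12, 13.5) is absent (z outside [16.5, 32.5]); the r=8 cylinder at (4, -2) contributes a regular 6-gon of circumradius 8 (area = (6/2)·8.000²·sin(360°/6) = 166.28 mm²); Taking the union: the regions partially overlap — summed areas 244.87 mm² minus the doubly-counted overlap 61.99 mm² gives 182.88 mm² — area = 182.88 mm². Overall, the cross-section is a single solid region. Net area = 182.88 mm².

182.88 mm²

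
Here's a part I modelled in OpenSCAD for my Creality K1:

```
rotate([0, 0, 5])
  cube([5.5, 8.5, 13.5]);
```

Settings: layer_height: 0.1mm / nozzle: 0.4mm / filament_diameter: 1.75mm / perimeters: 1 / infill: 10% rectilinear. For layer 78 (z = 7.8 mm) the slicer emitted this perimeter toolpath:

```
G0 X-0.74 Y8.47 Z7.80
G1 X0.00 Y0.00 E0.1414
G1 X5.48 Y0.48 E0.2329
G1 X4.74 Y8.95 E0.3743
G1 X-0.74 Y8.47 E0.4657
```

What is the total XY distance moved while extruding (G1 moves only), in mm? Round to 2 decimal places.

Sum the Euclidean lengths of each G1 segment: total = 28.01 mm.

28.01 mm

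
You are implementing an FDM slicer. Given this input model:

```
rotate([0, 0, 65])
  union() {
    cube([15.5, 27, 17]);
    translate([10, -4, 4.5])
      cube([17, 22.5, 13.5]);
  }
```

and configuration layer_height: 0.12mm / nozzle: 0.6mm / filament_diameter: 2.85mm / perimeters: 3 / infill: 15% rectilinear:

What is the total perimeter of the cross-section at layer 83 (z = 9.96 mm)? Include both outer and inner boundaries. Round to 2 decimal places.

116.00 mm

At z = 9.96 mm: the cube (footprint 15.5×27) is included at this height (perimeter 85.00 mm); the 17×22.5 cube at (10, -4) contributes its full rectangle (perimeter 79.00 mm); Merging all regions: the regions partially overlap (shared area 101.75 mm²), so the edge portions inside another operand are dropped and the merged outline is re-measured after clipping — boundary = 116.00 mm; (rotated 65° about Z; rotation is an isometry so areas/perimeters/island counts are preserved). Overall, the cross-section is a single solid region. Total boundary length (outer) = 116.00 mm.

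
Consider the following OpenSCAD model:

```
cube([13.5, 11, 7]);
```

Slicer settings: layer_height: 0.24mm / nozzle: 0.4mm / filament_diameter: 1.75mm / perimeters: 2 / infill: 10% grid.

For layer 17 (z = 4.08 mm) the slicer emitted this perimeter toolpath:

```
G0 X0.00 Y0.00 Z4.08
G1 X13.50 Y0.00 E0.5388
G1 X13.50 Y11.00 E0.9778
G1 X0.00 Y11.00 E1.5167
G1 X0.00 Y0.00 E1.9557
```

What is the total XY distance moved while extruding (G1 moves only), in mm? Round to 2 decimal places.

Sum the Euclidean lengths of each G1 segment: total = 49.00 mm.

49.00 mm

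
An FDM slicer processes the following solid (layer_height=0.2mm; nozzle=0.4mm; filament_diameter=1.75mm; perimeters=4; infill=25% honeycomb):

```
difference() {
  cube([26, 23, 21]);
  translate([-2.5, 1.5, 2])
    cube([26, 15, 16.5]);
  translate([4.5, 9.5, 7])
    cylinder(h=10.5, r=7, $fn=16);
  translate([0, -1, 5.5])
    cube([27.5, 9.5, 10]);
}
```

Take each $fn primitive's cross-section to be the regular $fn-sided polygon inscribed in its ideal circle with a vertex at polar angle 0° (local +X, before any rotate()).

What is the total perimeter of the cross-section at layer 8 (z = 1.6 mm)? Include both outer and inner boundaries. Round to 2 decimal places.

At z = 1.6 mm: the cube (footprint 26×23) is included at this height (perimeter 98.00 mm); the cube at (-2.5, 1.5) is not intersected at this z (z outside [2, 18.5]); the cylinder at (4.5, 9.5) is absent (z outside [7, 17.5]); the cube at (0, -1) does not reach this height (z outside [5.5, 15.5]); Taking the first minus the rest: none of the subtracted shapes is present at this height, so the 26×23 cube is unchanged — boundary = 98.00 mm. Overall, the cross-section is a single solid region. Total boundary length (outer) = 98.00 mm.

98.00 mm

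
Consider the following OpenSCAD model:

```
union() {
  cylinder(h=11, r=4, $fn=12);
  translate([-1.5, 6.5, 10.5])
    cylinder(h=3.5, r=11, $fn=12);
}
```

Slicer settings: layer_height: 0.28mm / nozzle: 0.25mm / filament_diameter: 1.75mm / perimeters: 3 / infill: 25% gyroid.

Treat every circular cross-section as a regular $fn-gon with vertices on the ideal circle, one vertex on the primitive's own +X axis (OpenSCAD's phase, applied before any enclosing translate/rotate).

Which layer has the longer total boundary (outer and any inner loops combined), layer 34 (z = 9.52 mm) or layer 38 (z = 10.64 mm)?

Layer 34 (z = 9.52): the cylinder: section is a regular 12-gon, circumradius r=4 (perimeter = 2·12·4.000·sin(180°/12) = 24.85 mm); the cylinder at (-1.5, 6.5) does not reach this height (z outside [10.5, 14]); Merging all regions: only the r=4 cylinder is present, so the union is just that shape — boundary = 24.85 mm. So its perimeter = 24.85 mm. Layer 38 (z = 10.64): the cylinder: section is a regular 12-gon, circumradius r=4 (perimeter = 2·12·4.000·sin(180°/12) = 24.85 mm); the cylinder at (-1.5, 6.5): section is a regular 12-gon, circumradius r=11 (perimeter = 2·12·11.000·sin(180°/12) = 68.33 mm); Merging all regions: the r=4 cylinder lies entirely inside the r=11 cylinder at (-1.5, 6.5), so the union is just the r=11 cylinder at (-1.5, 6.5) — boundary = 68.33 mm. So its perimeter = 68.33 mm. Layer 38 is larger (68.33 vs 24.85 mm).

layer 38 (z = 10.64 mm)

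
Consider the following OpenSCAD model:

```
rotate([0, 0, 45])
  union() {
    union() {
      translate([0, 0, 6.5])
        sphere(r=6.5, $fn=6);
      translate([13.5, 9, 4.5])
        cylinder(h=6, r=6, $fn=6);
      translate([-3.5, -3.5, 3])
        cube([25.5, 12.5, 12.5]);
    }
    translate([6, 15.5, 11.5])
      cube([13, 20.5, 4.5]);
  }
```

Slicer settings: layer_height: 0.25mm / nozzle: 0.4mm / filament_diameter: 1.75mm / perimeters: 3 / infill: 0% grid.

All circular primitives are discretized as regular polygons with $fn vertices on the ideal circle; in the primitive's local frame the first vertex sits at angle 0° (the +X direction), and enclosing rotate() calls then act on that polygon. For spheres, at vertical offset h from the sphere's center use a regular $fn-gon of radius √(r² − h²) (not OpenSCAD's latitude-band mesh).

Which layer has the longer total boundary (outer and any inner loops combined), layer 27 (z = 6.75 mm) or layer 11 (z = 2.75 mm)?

Layer 27 (z = 6.75): the sphere: section is a regular 6-gon, circumradius = √(r²−h²) = √(6.5²−0.25²) = 6.495 (perimeter = 2·6·6.495·sin(180°/6) = 38.97 mm); the r=6 cylinder at (13.5, 9) gives a regular 6-gon of circumradius 6 (constant along its height) (perimeter = 2·6·6.000·sin(180°/6) = 36.00 mm); the 25.5×12.5 cube at (-3.5, -3.5) contributes its full rectangle (perimeter 76.00 mm); Combining (union): the regions partially overlap (shared area 125.25 mm²), so the edge portions inside another operand are dropped and the merged outline is re-measured after clipping — boundary = 86.77 mm; the cube at (6, 15.5) is not intersected at this z (z outside [11.5, 16]); Merging all regions: only the result so far is present, so the union is just that shape — boundary = 86.77 mm; (rotated 45° about Z; rotation is an isometry so areas/perimeters/island counts are preserved). So its perimeter = 86.77 mm. Layer 11 (z = 2.75): the sphere: section is a regular 6-gon, circumradius = √(r²−h²) = √(6.5²−3.75²) = 5.309 (perimeter = 2·6·5.309·sin(180°/6) = 31.86 mm); the cylinder at (13.5, 9) is absent (z outside [4.5, 10.5]); the cube at (-3.5, -3.5) does not reach this height (z outside [3, 15.5]); Combining (union): only the r=6.5 sphere is present, so the union is just that shape — boundary = 31.86 mm; the cube at (6, 15.5) is absent (z outside [11.5, 16]); Taking the union: only the result so far is present, so the union is just that shape — boundary = 31.86 mm; (whole slice rotated 45° about Z — lengths, areas and connectivity unchanged). So its perimeter = 31.86 mm. Layer 27 is larger (86.77 vs 31.86 mm).

layer 27 (z = 6.75 mm)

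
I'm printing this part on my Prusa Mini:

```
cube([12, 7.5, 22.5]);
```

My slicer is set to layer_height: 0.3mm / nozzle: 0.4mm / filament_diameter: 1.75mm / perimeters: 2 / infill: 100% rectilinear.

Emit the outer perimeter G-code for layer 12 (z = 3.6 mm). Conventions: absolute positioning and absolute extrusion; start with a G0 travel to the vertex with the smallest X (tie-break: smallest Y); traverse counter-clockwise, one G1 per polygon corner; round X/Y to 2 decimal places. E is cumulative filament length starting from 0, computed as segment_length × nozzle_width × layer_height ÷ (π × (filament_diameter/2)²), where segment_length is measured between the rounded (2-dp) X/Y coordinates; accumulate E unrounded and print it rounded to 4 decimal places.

G0 X0.00 Y0.00 Z3.60
G1 X12.00 Y0.00 E0.5987
G1 X12.00 Y7.50 E0.9729
G1 X0.00 Y7.50 E1.5715
G1 X0.00 Y0.00 E1.9457

At z = 3.6 mm: the cube is present — its section is the full 12×7.5 rectangle. The outline is a single polygon with 4 vertices. Extrusion per mm of travel: 0.4 × 0.3 / (π × 0.875²) = 0.049890. Accumulating E over each segment gives final E = 1.9457.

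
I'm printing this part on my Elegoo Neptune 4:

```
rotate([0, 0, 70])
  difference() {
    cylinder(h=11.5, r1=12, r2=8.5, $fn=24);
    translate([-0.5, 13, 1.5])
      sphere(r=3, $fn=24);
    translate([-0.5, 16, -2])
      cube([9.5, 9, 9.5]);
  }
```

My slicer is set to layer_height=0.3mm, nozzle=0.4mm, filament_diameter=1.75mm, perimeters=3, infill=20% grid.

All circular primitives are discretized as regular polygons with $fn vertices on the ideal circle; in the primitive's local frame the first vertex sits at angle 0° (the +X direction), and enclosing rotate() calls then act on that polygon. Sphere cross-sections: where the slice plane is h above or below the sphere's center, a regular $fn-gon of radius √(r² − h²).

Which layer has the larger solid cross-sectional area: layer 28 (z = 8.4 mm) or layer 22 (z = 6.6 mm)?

layer 22 (z = 6.6 mm)

Layer 28 (z = 8.4): the cone contributes a regular 24-gon of circumradius 9.443 (interpolated between r1=12 and r2=8.5 at t=0.730) (area = (24/2)·9.443²·sin(360°/24) = 276.98 mm²); the sphere at (-0.5, 13) is not intersected at this z (|z−center|=6.900 > r=3); the cube at (-0.5, 16) does not reach this height (z outside [-2, 7.5]); Taking the first minus the rest: none of the subtracted shapes is present at this height, so the cone is unchanged — area = 276.98 mm²; (whole slice rotated 70° about Z — lengths, areas and connectivity unchanged). So its area = 276.98 mm². Layer 22 (z = 6.6): the cone (r1=12→r2=8.5) has section circumradius 9.991 here — a regular 24-gon (area = (24/2)·9.991²·sin(360°/24) = 310.04 mm²); the sphere at (-0.5, 13) is absent (|z−center|=5.100 > r=3); the cube at (-0.5, 16) (footprint 9.5×9) is included at this height (area 85.50 mm²); Subtracting the remaining from the first: starting from the cone (310.04 mm²), the 9.5×9 cube at (-0.5, 16) misses the remaining region (no effect) — area = 310.04 mm²; (whole slice rotated 70° about Z — lengths, areas and connectivity unchanged). So its area = 310.04 mm². Layer 22 is larger (310.04 vs 276.98 mm²).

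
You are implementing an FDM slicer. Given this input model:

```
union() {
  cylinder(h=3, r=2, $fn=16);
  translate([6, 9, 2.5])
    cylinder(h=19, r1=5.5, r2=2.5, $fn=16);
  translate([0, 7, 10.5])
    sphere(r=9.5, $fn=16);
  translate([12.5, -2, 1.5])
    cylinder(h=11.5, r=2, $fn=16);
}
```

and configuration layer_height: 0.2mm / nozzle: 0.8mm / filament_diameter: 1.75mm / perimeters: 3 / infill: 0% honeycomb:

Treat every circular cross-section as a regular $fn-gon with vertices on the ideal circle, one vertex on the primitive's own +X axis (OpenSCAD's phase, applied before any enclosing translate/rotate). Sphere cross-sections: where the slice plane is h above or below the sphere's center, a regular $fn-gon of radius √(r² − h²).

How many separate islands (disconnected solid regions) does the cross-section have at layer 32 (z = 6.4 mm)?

At z = 6.4 mm: the cylinder is not intersected at this z (z outside [0, 3]); the cone at (6, 9): at t=0.205 of its height the radius interpolates to r₁+(r₂−r₁)t = 4.884, giving a regular 16-gon of that circumradius; the r=9.5 sphere at (0, 7) contributes a regular 16-gon of circumradius √(9.5²−4.1²) = 8.570; the cylinder at (12.5, -2): section is a regular 16-gon, circumradius r=2; Taking the union: the regions partially overlap (shared area 52.43 mm²), so overlapping operands fuse into one piece — 2 connected regions. Overall, the cross-section has 2 separate islands. Island count = 2.

2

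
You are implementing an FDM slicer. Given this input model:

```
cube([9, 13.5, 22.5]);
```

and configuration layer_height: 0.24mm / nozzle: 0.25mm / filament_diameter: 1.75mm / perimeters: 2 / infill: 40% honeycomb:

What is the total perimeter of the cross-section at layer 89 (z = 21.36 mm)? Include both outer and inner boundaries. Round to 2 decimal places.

At z = 21.36 mm: the 9×13.5 cube contributes its full rectangle (perimeter 45.00 mm). Overall, the cross-section is a single solid region. Total boundary length (outer) = 45.00 mm.

45.00 mm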